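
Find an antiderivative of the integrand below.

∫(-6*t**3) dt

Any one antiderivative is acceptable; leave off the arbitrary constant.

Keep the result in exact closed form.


Answer: -3*t**4/2.


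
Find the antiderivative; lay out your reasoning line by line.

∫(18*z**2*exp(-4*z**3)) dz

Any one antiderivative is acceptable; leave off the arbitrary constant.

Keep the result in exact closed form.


Step 1. Substitute u = z**3, turning ∫(18*z**2*exp(-4*z**3)) dz into ∫(6*exp(-4*u)) du: now ∫(6*exp(-4*u)) du.
Step 2. Evaluate the standard form: now -3*exp(-4*u)/2.
Step 3. Substitute back u = z**3: now -3*exp(-4*z**3)/2.
Answer: -3*exp(-4*z**3)/2.


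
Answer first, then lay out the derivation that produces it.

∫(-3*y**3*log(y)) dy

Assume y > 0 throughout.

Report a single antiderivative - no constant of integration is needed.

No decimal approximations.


The answer is -3*y**4*log(y)/4 + 3*y**4/16.
Step 1. Integrate ∫(-3*y**3*log(y)) dy by parts with u = log(y), dv = (-3*y**3) dy, so v = -3*y**4/4 [assuming y > 0]: now -3*y**4*log(y)/4 + ∫(3*y**3/4) dy.
Step 2. Evaluate the standard form: now -3*y**4*log(y)/4 + 3*y**4/16.
Answer: -3*y**4*log(y)/4 + 3*y**4/16.


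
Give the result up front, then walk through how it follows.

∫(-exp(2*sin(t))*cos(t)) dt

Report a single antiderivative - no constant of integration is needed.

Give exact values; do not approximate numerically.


The answer is -exp(2*sin(t))/2.
Step 1. Substitute u = sin(t), turning ∫(-exp(2*sin(t))*cos(t)) dt into ∫(-exp(2*u)) du: now ∫(-exp(2*u)) du.
Step 2. Evaluate the standard form: now -exp(2*u)/2.
Step 3. Substitute back u = sin(t): now -exp(2*sin(t))/2.
Answer: -exp(2*sin(t))/2.


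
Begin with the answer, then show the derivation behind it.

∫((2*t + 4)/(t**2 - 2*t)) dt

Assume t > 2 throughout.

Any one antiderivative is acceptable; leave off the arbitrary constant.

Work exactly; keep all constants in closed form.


The answer is -2*log(t) + 4*log(t - 2).
Step 1. Decompose ∫((2*t + 4)/(t**2 - 2*t)) dt by partial fractions, (2*t + 4)/(t**2 - 2*t) = 4/(t - 2) - 2/t: now ∫(-2/t) dt + ∫(4/(t - 2)) dt.
Step 2. Evaluate the standard form [assuming t > 0]: now -2*log(t) + ∫(4/(t - 2)) dt.
Step 3. Evaluate the standard form [assuming t > 2]: now -2*log(t) + 4*log(t - 2).
Answer: -2*log(t) + 4*log(t - 2).


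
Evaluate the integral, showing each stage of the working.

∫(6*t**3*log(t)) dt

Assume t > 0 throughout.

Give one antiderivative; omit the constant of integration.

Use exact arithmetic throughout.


Step 1. Integrate ∫(6*t**3*log(t)) dt by parts with u = log(t), dv = (6*t**3) dt, so v = 3*t**4/2 [assuming t > 0]: now 3*t**4*log(t)/2 + ∫(-3*t**3/2) dt.
Step 2. Evaluate the standard form: now 3*t**4*log(t)/2 - 3*t**4/8.
Answer: 3*t**4*log(t)/2 - 3*t**4/8.


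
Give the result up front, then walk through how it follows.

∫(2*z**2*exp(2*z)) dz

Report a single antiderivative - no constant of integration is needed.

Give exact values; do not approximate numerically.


The answer is z**2*exp(2*z) - z*exp(2*z) + exp(2*z)/2.
Step 1. Integrate ∫(2*z**2*exp(2*z)) dz by parts with u = z**2, dv = (2*exp(2*z)) dz, so v = exp(2*z): now z**2*exp(2*z) + ∫(-2*z*exp(2*z)) dz.
Step 2. Integrate ∫(-2*z*exp(2*z)) dz by parts with u = z, dv = (-2*exp(2*z)) dz, so v = -exp(2*z): now z**2*exp(2*z) - z*exp(2*z) + ∫(exp(2*z)) dz.
Step 3. Evaluate the standard form: now z**2*exp(2*z) - z*exp(2*z) + exp(2*z)/2.
Answer: z**2*exp(2*z) - z*exp(2*z) + exp(2*z)/2.


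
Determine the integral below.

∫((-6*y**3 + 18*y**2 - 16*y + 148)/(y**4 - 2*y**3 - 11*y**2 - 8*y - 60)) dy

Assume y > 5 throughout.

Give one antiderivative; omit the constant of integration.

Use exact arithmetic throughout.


Answer: -log(y - 5) - 5*log(y + 3) - 2*atan(y/2).


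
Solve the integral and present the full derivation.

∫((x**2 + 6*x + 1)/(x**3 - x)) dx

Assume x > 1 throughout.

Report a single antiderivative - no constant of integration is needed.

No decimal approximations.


Step 1. Decompose ∫((x**2 + 6*x + 1)/(x**3 - x)) dx by partial fractions, (x**2 + 6*x + 1)/(x**3 - x) = -2/(x + 1) + 4/(x - 1) - 1/x: now ∫(-1/x) dx + ∫(4/(x - 1)) dx + ∫(-2/(x + 1)) dx.
Step 2. Evaluate the standard form [assuming x > -1]: now -2*log(x + 1) + ∫(-1/x) dx + ∫(4/(x - 1)) dx.
Step 3. Evaluate the standard form [assuming x > 1]: now 4*log(x - 1) - 2*log(x + 1) + ∫(-1/x) dx.
Step 4. Evaluate the standard form [assuming x > 0]: now -log(x) + 4*log(x - 1) - 2*log(x + 1).
Answer: -log(x) + 4*log(x - 1) - 2*log(x + 1).


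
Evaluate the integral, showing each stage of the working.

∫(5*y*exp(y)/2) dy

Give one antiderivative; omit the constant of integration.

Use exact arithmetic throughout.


Step 1. Integrate ∫(5*y*exp(y)/2) dy by parts with u = y, dv = (5*exp(y)/2) dy, so v = 5*exp(y)/2: now 5*y*exp(y)/2 + ∫(-5*exp(y)/2) dy.
Step 2. Evaluate the standard form: now 5*y*exp(y)/2 - 5*exp(y)/2.
Answer: 5*y*exp(y)/2 - 5*exp(y)/2.


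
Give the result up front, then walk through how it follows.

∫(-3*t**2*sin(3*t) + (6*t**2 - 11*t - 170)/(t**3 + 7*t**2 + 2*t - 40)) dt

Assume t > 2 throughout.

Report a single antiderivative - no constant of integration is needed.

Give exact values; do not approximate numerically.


The answer is t**2*cos(3*t) - 2*t*sin(3*t)/3 - 4*log(t - 2) + 5*log(t + 4) + 5*log(t + 5) - 2*cos(3*t)/9.
Step 1. Rewrite: now ∫(-3*t**2*sin(3*t)) dt + ∫((6*t**2 - 11*t - 170)/(t**3 + 7*t**2 + 2*t - 40)) dt.
Step 2. Integrate ∫(-3*t**2*sin(3*t)) dt by parts with u = t**2, dv = (-3*sin(3*t)) dt, so v = cos(3*t): now t**2*cos(3*t) + ∫(-2*t*cos(3*t)) dt + ∫((6*t**2 - 11*t - 170)/(t**3 + 7*t**2 + 2*t - 40)) dt.
Step 3. Integrate ∫(-2*t*cos(3*t)) dt by parts with u = t, dv = (-2*cos(3*t)) dt, so v = -2*sin(3*t)/3: now t**2*cos(3*t) - 2*t*sin(3*t)/3 + ∫((6*t**2 - 11*t - 170)/(t**3 + 7*t**2 + 2*t - 40)) dt + ∫(2*sin(3*t)/3) dt.
Step 4. Evaluate the standard form: now t**2*cos(3*t) - 2*t*sin(3*t)/3 - 2*cos(3*t)/9 + ∫((6*t**2 - 11*t - 170)/(t**3 + 7*t**2 + 2*t - 40)) dt.
Step 5. Decompose ∫((6*t**2 - 11*t - 170)/(t**3 + 7*t**2 + 2*t - 40)) dt by partial fractions, (6*t**2 - 11*t - 170)/(t**3 + 7*t**2 + 2*t - 40) = 5/(t + 5) + 5/(t + 4) - 4/(t - 2): now t**2*cos(3*t) - 2*t*sin(3*t)/3 - 2*cos(3*t)/9 + ∫(-4/(t - 2)) dt + ∫(5/(t + 4)) dt + ∫(5/(t + 5)) dt.
Step 6. Evaluate the standard form [assuming t > 2]: now t**2*cos(3*t) - 2*t*sin(3*t)/3 - 4*log(t - 2) - 2*cos(3*t)/9 + ∫(5/(t + 4)) dt + ∫(5/(t + 5)) dt.
Step 7. Evaluate the standard form [assuming t > -5]: now t**2*cos(3*t) - 2*t*sin(3*t)/3 - 4*log(t - 2) + 5*log(t + 5) - 2*cos(3*t)/9 + ∫(5/(t + 4)) dt.
Step 8. Evaluate the standard form [assuming t > -4]: now t**2*cos(3*t) - 2*t*sin(3*t)/3 - 4*log(t - 2) + 5*log(t + 4) + 5*log(t + 5) - 2*cos(3*t)/9.
Answer: t**2*cos(3*t) - 2*t*sin(3*t)/3 - 4*log(t - 2) + 5*log(t + 4) + 5*log(t + 5) - 2*cos(3*t)/9.


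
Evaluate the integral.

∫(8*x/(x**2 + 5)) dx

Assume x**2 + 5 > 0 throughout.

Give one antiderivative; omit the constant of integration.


Answer: 4*log(x**2 + 5).


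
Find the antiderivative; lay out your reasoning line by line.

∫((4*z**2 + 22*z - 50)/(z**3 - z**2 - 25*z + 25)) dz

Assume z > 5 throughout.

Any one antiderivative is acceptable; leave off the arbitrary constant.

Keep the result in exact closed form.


Step 1. Decompose ∫((4*z**2 + 22*z - 50)/(z**3 - z**2 - 25*z + 25)) dz by partial fractions, (4*z**2 + 22*z - 50)/(z**3 - z**2 - 25*z + 25) = -1/(z + 5) + 1/(z - 1) + 4/(z - 5): now ∫(4/(z - 5)) dz + ∫(1/(z - 1)) dz + ∫(-1/(z + 5)) dz.
Step 2. Evaluate the standard form [assuming z > 5]: now 4*log(z - 5) + ∫(1/(z - 1)) dz + ∫(-1/(z + 5)) dz.
Step 3. Evaluate the standard form [assuming z > 1]: now 4*log(z - 5) + log(z - 1) + ∫(-1/(z + 5)) dz.
Step 4. Evaluate the standard form [assuming z > -5]: now 4*log(z - 5) + log(z - 1) - log(z + 5).
Answer: 4*log(z - 5) + log(z - 1) - log(z + 5).


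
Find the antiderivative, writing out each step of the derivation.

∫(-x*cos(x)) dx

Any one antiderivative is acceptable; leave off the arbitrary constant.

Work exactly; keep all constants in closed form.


Step 1. Integrate ∫(-x*cos(x)) dx by parts with u = x, dv = (-cos(x)) dx, so v = -sin(x): now -x*sin(x) + ∫(sin(x)) dx.
Step 2. Evaluate the standard form: now -x*sin(x) - cos(x).
Answer: -x*sin(x) - cos(x).


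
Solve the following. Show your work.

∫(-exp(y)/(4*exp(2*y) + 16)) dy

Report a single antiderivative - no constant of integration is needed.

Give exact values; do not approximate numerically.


Step 1. Substitute u = exp(y), turning ∫(-exp(y)/(4*exp(2*y) + 16)) dy into ∫(-1/(4*(u**2 + 4))) du: now ∫(-1/(4*(u**2 + 4))) du.
Step 2. Evaluate the standard form: now -atan(u/2)/8.
Step 3. Substitute back u = exp(y): now -atan(exp(y)/2)/8.
Answer: -atan(exp(y)/2)/8.


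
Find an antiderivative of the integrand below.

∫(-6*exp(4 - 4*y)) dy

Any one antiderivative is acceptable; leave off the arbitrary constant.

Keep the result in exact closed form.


Answer: 3*exp(4 - 4*y)/2.


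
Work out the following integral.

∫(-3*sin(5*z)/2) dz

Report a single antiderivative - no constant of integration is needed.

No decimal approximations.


Answer: 3*cos(5*z)/10.


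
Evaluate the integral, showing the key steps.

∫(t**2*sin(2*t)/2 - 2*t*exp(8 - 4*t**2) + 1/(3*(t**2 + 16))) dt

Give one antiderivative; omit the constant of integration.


Step 1. Rewrite: now ∫(-2*t*exp(8 - 4*t**2)) dt + ∫(t**2*sin(2*t)/2) dt + ∫(1/(3*(t**2 + 16))) dt.
Step 2. Substitute u = t**2 - 2, turning ∫(-2*t*exp(8 - 4*t**2)) dt into ∫(-exp(-4*u)) du: now ∫(t**2*sin(2*t)/2) dt + ∫(1/(3*(t**2 + 16))) dt + ∫(-exp(-4*u)) du.
Step 3. Evaluate the standard form: now ∫(t**2*sin(2*t)/2) dt + ∫(1/(3*(t**2 + 16))) dt + exp(-4*u)/4.
Step 4. Substitute back u = t**2 - 2: now exp(8 - 4*t**2)/4 + ∫(t**2*sin(2*t)/2) dt + ∫(1/(3*(t**2 + 16))) dt.
Step 5. Evaluate the standard form: now exp(8 - 4*t**2)/4 + atan(t/4)/12 + ∫(t**2*sin(2*t)/2) dt.
Step 6. Integrate ∫(t**2*sin(2*t)/2) dt by parts with u = t**2, dv = (sin(2*t)/2) dt, so v = -cos(2*t)/4: now -t**2*cos(2*t)/4 + exp(8 - 4*t**2)/4 + atan(t/4)/12 + ∫(t*cos(2*t)/2) dt.
Step 7. Integrate ∫(t*cos(2*t)/2) dt by parts with u = t, dv = (cos(2*t)/2) dt, so v = sin(2*t)/4: now -t**2*cos(2*t)/4 + t*sin(2*t)/4 + exp(8 - 4*t**2)/4 + atan(t/4)/12 + ∫(-sin(2*t)/4) dt.
Step 8. Evaluate the standard form: now -t**2*cos(2*t)/4 + t*sin(2*t)/4 + exp(8 - 4*t**2)/4 + cos(2*t)/8 + atan(t/4)/12.
Answer: -t**2*cos(2*t)/4 + t*sin(2*t)/4 + exp(8 - 4*t**2)/4 + cos(2*t)/8 + atan(t/4)/12.


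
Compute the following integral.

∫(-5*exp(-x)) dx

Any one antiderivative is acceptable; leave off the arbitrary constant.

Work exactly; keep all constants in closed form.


Answer: 5*exp(-x).


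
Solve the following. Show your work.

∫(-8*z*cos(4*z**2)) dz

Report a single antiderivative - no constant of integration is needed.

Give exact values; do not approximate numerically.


Step 1. Substitute u = z**2, turning ∫(-8*z*cos(4*z**2)) dz into ∫(-4*cos(4*u)) du: now ∫(-4*cos(4*u)) du.
Step 2. Evaluate the standard form: now -sin(4*u).
Step 3. Substitute back u = z**2: now -sin(4*z**2).
Answer: -sin(4*z**2).


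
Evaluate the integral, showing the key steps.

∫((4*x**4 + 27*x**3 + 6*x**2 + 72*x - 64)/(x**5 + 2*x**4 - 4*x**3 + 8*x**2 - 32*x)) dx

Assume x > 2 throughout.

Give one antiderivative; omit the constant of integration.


Step 1. Decompose ∫((4*x**4 + 27*x**3 + 6*x**2 + 72*x - 64)/(x**5 + 2*x**4 - 4*x**3 + 8*x**2 - 32*x)) dx by partial fractions, (4*x**4 + 27*x**3 + 6*x**2 + 72*x - 64)/(x**5 + 2*x**4 - 4*x**3 + 8*x**2 - 32*x) = 3/(x**2 + 4) - 2/(x + 4) + 4/(x - 2) + 2/x: now ∫(2/x) dx + ∫(4/(x - 2)) dx + ∫(-2/(x + 4)) dx + ∫(3/(x**2 + 4)) dx.
Step 2. Evaluate the standard form [assuming x > -4]: now -2*log(x + 4) + ∫(2/x) dx + ∫(4/(x - 2)) dx + ∫(3/(x**2 + 4)) dx.
Step 3. Evaluate the standard form [assuming x > 2]: now 4*log(x - 2) - 2*log(x + 4) + ∫(2/x) dx + ∫(3/(x**2 + 4)) dx.
Step 4. Evaluate the standard form [assuming x > 0]: now 2*log(x) + 4*log(x - 2) - 2*log(x + 4) + ∫(3/(x**2 + 4)) dx.
Step 5. Evaluate the standard form: now 2*log(x) + 4*log(x - 2) - 2*log(x + 4) + 3*atan(x/2)/2.
Answer: 2*log(x) + 4*log(x - 2) - 2*log(x + 4) + 3*atan(x/2)/2.


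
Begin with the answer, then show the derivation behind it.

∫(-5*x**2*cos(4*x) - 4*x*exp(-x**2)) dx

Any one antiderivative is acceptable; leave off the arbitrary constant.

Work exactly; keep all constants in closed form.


The answer is -5*x**2*sin(4*x)/4 - 5*x*cos(4*x)/8 + 5*sin(4*x)/32 + 2*exp(-x**2).
Step 1. Rewrite: now ∫(-4*x*exp(-x**2)) dx + ∫(-5*x**2*cos(4*x)) dx.
Step 2. Substitute u = x**2, turning ∫(-4*x*exp(-x**2)) dx into ∫(-2*exp(-u)) du: now ∫(-5*x**2*cos(4*x)) dx + ∫(-2*exp(-u)) du.
Step 3. Evaluate the standard form: now ∫(-5*x**2*cos(4*x)) dx + 2*exp(-u).
Step 4. Substitute back u = x**2: now ∫(-5*x**2*cos(4*x)) dx + 2*exp(-x**2).
Step 5. Integrate ∫(-5*x**2*cos(4*x)) dx by parts with u = x**2, dv = (-5*cos(4*x)) dx, so v = -5*sin(4*x)/4: now -5*x**2*sin(4*x)/4 + ∫(5*x*sin(4*x)/2) dx + 2*exp(-x**2).
Step 6. Integrate ∫(5*x*sin(4*x)/2) dx by parts with u = x, dv = (5*sin(4*x)/2) dx, so v = -5*cos(4*x)/8: now -5*x**2*sin(4*x)/4 - 5*x*cos(4*x)/8 + ∫(5*cos(4*x)/8) dx + 2*exp(-x**2).
Step 7. Evaluate the standard form: now -5*x**2*sin(4*x)/4 - 5*x*cos(4*x)/8 + 5*sin(4*x)/32 + 2*exp(-x**2).
Answer: -5*x**2*sin(4*x)/4 - 5*x*cos(4*x)/8 + 5*sin(4*x)/32 + 2*exp(-x**2).


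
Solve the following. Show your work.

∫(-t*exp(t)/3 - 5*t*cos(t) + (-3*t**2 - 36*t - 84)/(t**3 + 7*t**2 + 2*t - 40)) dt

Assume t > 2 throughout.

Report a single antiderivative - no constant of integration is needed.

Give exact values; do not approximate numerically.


Step 1. Rewrite: now ∫(-t*exp(t)/3) dt + ∫(-5*t*cos(t)) dt + ∫((-3*t**2 - 36*t - 84)/(t**3 + 7*t**2 + 2*t - 40)) dt.
Step 2. Integrate ∫(-5*t*cos(t)) dt by parts with u = t, dv = (-5*cos(t)) dt, so v = -5*sin(t): now -5*t*sin(t) + ∫(-t*exp(t)/3) dt + ∫((-3*t**2 - 36*t - 84)/(t**3 + 7*t**2 + 2*t - 40)) dt + ∫(5*sin(t)) dt.
Step 3. Evaluate the standard form: now -5*t*sin(t) - 5*cos(t) + ∫(-t*exp(t)/3) dt + ∫((-3*t**2 - 36*t - 84)/(t**3 + 7*t**2 + 2*t - 40)) dt.
Step 4. Integrate ∫(-t*exp(t)/3) dt by parts with u = t, dv = (-exp(t)/3) dt, so v = -exp(t)/3: now -t*exp(t)/3 - 5*t*sin(t) - 5*cos(t) + ∫((-3*t**2 - 36*t - 84)/(t**3 + 7*t**2 + 2*t - 40)) dt + ∫(exp(t)/3) dt.
Step 5. Evaluate the standard form: now -t*exp(t)/3 - 5*t*sin(t) + exp(t)/3 - 5*cos(t) + ∫((-3*t**2 - 36*t - 84)/(t**3 + 7*t**2 + 2*t - 40)) dt.
Step 6. Decompose ∫((-3*t**2 - 36*t - 84)/(t**3 + 7*t**2 + 2*t - 40)) dt by partial fractions, (-3*t**2 - 36*t - 84)/(t**3 + 7*t**2 + 2*t - 40) = 3/(t + 5) - 2/(t + 4) - 4/(t - 2): now -t*exp(t)/3 - 5*t*sin(t) + exp(t)/3 - 5*cos(t) + ∫(-4/(t - 2)) dt + ∫(-2/(t + 4)) dt + ∫(3/(t + 5)) dt.
Step 7. Evaluate the standard form [assuming t > -5]: now -t*exp(t)/3 - 5*t*sin(t) + exp(t)/3 + 3*log(t + 5) - 5*cos(t) + ∫(-4/(t - 2)) dt + ∫(-2/(t + 4)) dt.
Step 8. Evaluate the standard form [assuming t > 2]: now -t*exp(t)/3 - 5*t*sin(t) + exp(t)/3 - 4*log(t - 2) + 3*log(t + 5) - 5*cos(t) + ∫(-2/(t + 4)) dt.
Step 9. Evaluate the standard form [assuming t > -4]: now -t*exp(t)/3 - 5*t*sin(t) + exp(t)/3 - 4*log(t - 2) - 2*log(t + 4) + 3*log(t + 5) - 5*cos(t).
Answer: -t*exp(t)/3 - 5*t*sin(t) + exp(t)/3 - 4*log(t - 2) - 2*log(t + 4) + 3*log(t + 5) - 5*cos(t).


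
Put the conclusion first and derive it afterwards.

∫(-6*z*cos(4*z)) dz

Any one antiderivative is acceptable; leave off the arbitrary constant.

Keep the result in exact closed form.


The answer is -3*z*sin(4*z)/2 - 3*cos(4*z)/8.
Step 1. Integrate ∫(-6*z*cos(4*z)) dz by parts with u = z, dv = (-6*cos(4*z)) dz, so v = -3*sin(4*z)/2: now -3*z*sin(4*z)/2 + ∫(3*sin(4*z)/2) dz.
Step 2. Evaluate the standard form: now -3*z*sin(4*z)/2 - 3*cos(4*z)/8.
Answer: -3*z*sin(4*z)/2 - 3*cos(4*z)/8.


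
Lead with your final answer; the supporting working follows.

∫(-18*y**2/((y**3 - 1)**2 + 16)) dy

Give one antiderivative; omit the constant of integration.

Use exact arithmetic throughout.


The answer is -3*atan(y**3/4 - 1/4)/2.
Step 1. Substitute u = y**3 - 1, turning ∫(-18*y**2/((y**3 - 1)**2 + 16)) dy into ∫(-6/(u**2 + 16)) du: now ∫(-6/(u**2 + 16)) du.
Step 2. Evaluate the standard form: now -3*atan(u/4)/2.
Step 3. Substitute back u = y**3 - 1: now -3*atan(y**3/4 - 1/4)/2.
Answer: -3*atan(y**3/4 - 1/4)/2.


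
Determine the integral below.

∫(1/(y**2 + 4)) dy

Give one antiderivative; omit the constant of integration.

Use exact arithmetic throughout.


Answer: atan(y/2)/2.


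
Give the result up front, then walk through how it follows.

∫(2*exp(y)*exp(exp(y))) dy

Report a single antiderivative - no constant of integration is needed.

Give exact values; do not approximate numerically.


The answer is 2*exp(exp(y)).
Step 1. Substitute u = exp(y), turning ∫(2*exp(y)*exp(exp(y))) dy into ∫(2*exp(u)) du: now ∫(2*exp(u)) du.
Step 2. Evaluate the standard form: now 2*exp(u).
Step 3. Substitute back u = exp(y): now 2*exp(exp(y)).
Answer: 2*exp(exp(y)).


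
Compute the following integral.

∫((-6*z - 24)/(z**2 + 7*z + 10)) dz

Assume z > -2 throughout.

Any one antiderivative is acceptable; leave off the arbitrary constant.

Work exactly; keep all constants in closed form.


Answer: -4*log(z + 2) - 2*log(z + 5).


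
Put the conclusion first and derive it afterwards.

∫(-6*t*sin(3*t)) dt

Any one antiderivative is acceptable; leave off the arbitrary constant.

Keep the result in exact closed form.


The answer is 2*t*cos(3*t) - 2*sin(3*t)/3.
Step 1. Integrate ∫(-6*t*sin(3*t)) dt by parts with u = t, dv = (-6*sin(3*t)) dt, so v = 2*cos(3*t): now 2*t*cos(3*t) + ∫(-2*cos(3*t)) dt.
Step 2. Evaluate the standard form: now 2*t*cos(3*t) - 2*sin(3*t)/3.
Answer: 2*t*cos(3*t) - 2*sin(3*t)/3.


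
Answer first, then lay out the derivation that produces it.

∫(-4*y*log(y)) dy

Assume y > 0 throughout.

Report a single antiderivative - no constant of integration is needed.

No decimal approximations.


The answer is -2*y**2*log(y) + y**2.
Step 1. Integrate ∫(-4*y*log(y)) dy by parts with u = log(y), dv = (-4*y) dy, so v = -2*y**2 [assuming y > 0]: now -2*y**2*log(y) + ∫(2*y) dy.
Step 2. Evaluate the standard form: now -2*y**2*log(y) + y**2.
Answer: -2*y**2*log(y) + y**2.


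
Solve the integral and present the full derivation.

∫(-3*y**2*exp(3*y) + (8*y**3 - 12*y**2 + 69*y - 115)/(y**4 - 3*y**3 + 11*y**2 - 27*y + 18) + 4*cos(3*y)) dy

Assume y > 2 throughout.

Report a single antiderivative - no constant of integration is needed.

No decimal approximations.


Step 1. Rewrite: now ∫(-3*y**2*exp(3*y)) dy + ∫((8*y**3 - 12*y**2 + 69*y - 115)/(y**4 - 3*y**3 + 11*y**2 - 27*y + 18)) dy + ∫(4*cos(3*y)) dy.
Step 2. Integrate ∫(-3*y**2*exp(3*y)) dy by parts with u = y**2, dv = (-3*exp(3*y)) dy, so v = -exp(3*y): now -y**2*exp(3*y) + ∫(2*y*exp(3*y)) dy + ∫((8*y**3 - 12*y**2 + 69*y - 115)/(y**4 - 3*y**3 + 11*y**2 - 27*y + 18)) dy + ∫(4*cos(3*y)) dy.
Step 3. Integrate ∫(2*y*exp(3*y)) dy by parts with u = y, dv = (2*exp(3*y)) dy, so v = 2*exp(3*y)/3: now -y**2*exp(3*y) + 2*y*exp(3*y)/3 + ∫((8*y**3 - 12*y**2 + 69*y - 115)/(y**4 - 3*y**3 + 11*y**2 - 27*y + 18)) dy + ∫(-2*exp(3*y)/3) dy + ∫(4*cos(3*y)) dy.
Step 4. Evaluate the standard form: now -y**2*exp(3*y) + 2*y*exp(3*y)/3 - 2*exp(3*y)/9 + ∫((8*y**3 - 12*y**2 + 69*y - 115)/(y**4 - 3*y**3 + 11*y**2 - 27*y + 18)) dy + ∫(4*cos(3*y)) dy.
Step 5. Decompose ∫((8*y**3 - 12*y**2 + 69*y - 115)/(y**4 - 3*y**3 + 11*y**2 - 27*y + 18)) dy by partial fractions, (8*y**3 - 12*y**2 + 69*y - 115)/(y**4 - 3*y**3 + 11*y**2 - 27*y + 18) = 1/(y**2 + 9) + 5/(y - 1) + 3/(y - 2): now -y**2*exp(3*y) + 2*y*exp(3*y)/3 - 2*exp(3*y)/9 + ∫(3/(y - 2)) dy + ∫(5/(y - 1)) dy + ∫(1/(y**2 + 9)) dy + ∫(4*cos(3*y)) dy.
Step 6. Evaluate the standard form [assuming y > 1]: now -y**2*exp(3*y) + 2*y*exp(3*y)/3 - 2*exp(3*y)/9 + 5*log(y - 1) + ∫(3/(y - 2)) dy + ∫(1/(y**2 + 9)) dy + ∫(4*cos(3*y)) dy.
Step 7. Evaluate the standard form [assuming y > 2]: now -y**2*exp(3*y) + 2*y*exp(3*y)/3 - 2*exp(3*y)/9 + 3*log(y - 2) + 5*log(y - 1) + ∫(1/(y**2 + 9)) dy + ∫(4*cos(3*y)) dy.
Step 8. Evaluate the standard form: now -y**2*exp(3*y) + 2*y*exp(3*y)/3 - 2*exp(3*y)/9 + 3*log(y - 2) + 5*log(y - 1) + atan(y/3)/3 + ∫(4*cos(3*y)) dy.
Step 9. Evaluate the standard form: now -y**2*exp(3*y) + 2*y*exp(3*y)/3 - 2*exp(3*y)/9 + 3*log(y - 2) + 5*log(y - 1) + 4*sin(3*y)/3 + atan(y/3)/3.
Answer: -y**2*exp(3*y) + 2*y*exp(3*y)/3 - 2*exp(3*y)/9 + 3*log(y - 2) + 5*log(y - 1) + 4*sin(3*y)/3 + atan(y/3)/3.


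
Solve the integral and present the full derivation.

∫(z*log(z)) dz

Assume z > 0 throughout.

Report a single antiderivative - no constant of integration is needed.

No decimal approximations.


Step 1. Integrate ∫(z*log(z)) dz by parts with u = log(z), dv = (z) dz, so v = z**2/2 [assuming z > 0]: now z**2*log(z)/2 + ∫(-z/2) dz.
Step 2. Evaluate the standard form: now z**2*log(z)/2 - z**2/4.
Answer: z**2*log(z)/2 - z**2/4.


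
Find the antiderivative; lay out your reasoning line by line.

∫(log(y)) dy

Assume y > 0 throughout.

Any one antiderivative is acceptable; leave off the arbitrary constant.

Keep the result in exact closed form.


Step 1. Integrate ∫(log(y)) dy by parts with u = log(y), dv = (1) dy, so v = y [assuming y > 0]: now y*log(y) + ∫(-1) dy.
Step 2. Evaluate the standard form: now y*log(y) - y.
Answer: y*log(y) - y.


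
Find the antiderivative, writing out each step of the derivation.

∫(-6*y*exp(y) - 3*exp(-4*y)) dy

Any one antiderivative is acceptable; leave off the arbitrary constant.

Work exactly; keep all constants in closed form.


Step 1. Rewrite: now ∫(-6*y*exp(y)) dy + ∫(-3*exp(-4*y)) dy.
Step 2. Integrate ∫(-6*y*exp(y)) dy by parts with u = y, dv = (-6*exp(y)) dy, so v = -6*exp(y): now -6*y*exp(y) + ∫(-3*exp(-4*y)) dy + ∫(6*exp(y)) dy.
Step 3. Evaluate the standard form: now -6*y*exp(y) + 6*exp(y) + ∫(-3*exp(-4*y)) dy.
Step 4. Evaluate the standard form: now -6*y*exp(y) + 6*exp(y) + 3*exp(-4*y)/4.
Answer: -6*y*exp(y) + 6*exp(y) + 3*exp(-4*y)/4.


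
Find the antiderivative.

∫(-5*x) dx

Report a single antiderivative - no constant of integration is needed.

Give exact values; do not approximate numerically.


Answer: -5*x**2/2.


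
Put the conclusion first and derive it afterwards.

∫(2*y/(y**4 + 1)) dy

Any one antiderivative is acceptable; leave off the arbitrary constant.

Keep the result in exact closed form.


The answer is atan(y**2).
Step 1. Substitute u = y**2, turning ∫(2*y/(y**4 + 1)) dy into ∫(1/(u**2 + 1)) du: now ∫(1/(u**2 + 1)) du.
Step 2. Evaluate the standard form: now atan(u).
Step 3. Substitute back u = y**2: now atan(y**2).
Answer: atan(y**2).


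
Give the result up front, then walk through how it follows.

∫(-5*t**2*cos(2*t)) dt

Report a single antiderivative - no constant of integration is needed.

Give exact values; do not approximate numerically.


The answer is -5*t**2*sin(2*t)/2 - 5*t*cos(2*t)/2 + 5*sin(2*t)/4.
Step 1. Integrate ∫(-5*t**2*cos(2*t)) dt by parts with u = t**2, dv = (-5*cos(2*t)) dt, so v = -5*sin(2*t)/2: now -5*t**2*sin(2*t)/2 + ∫(5*t*sin(2*t)) dt.
Step 2. Integrate ∫(5*t*sin(2*t)) dt by parts with u = t, dv = (5*sin(2*t)) dt, so v = -5*cos(2*t)/2: now -5*t**2*sin(2*t)/2 - 5*t*cos(2*t)/2 + ∫(5*cos(2*t)/2) dt.
Step 3. Evaluate the standard form: now -5*t**2*sin(2*t)/2 - 5*t*cos(2*t)/2 + 5*sin(2*t)/4.
Answer: -5*t**2*sin(2*t)/2 - 5*t*cos(2*t)/2 + 5*sin(2*t)/4.


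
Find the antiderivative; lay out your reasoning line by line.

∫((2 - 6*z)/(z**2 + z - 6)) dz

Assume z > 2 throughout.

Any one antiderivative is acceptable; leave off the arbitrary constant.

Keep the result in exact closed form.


Step 1. Decompose ∫((2 - 6*z)/(z**2 + z - 6)) dz by partial fractions, (2 - 6*z)/(z**2 + z - 6) = -4/(z + 3) - 2/(z - 2): now ∫(-2/(z - 2)) dz + ∫(-4/(z + 3)) dz.
Step 2. Evaluate the standard form [assuming z > 2]: now -2*log(z - 2) + ∫(-4/(z + 3)) dz.
Step 3. Evaluate the standard form [assuming z > -3]: now -2*log(z - 2) - 4*log(z + 3).
Answer: -2*log(z - 2) - 4*log(z + 3).


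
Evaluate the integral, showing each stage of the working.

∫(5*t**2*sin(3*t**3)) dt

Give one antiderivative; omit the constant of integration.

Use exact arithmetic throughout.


Step 1. Substitute u = t**3, turning ∫(5*t**2*sin(3*t**3)) dt into ∫(5*sin(3*u)/3) du: now ∫(5*sin(3*u)/3) du.
Step 2. Evaluate the standard form: now -5*cos(3*u)/9.
Step 3. Substitute back u = t**3: now -5*cos(3*t**3)/9.
Answer: -5*cos(3*t**3)/9.


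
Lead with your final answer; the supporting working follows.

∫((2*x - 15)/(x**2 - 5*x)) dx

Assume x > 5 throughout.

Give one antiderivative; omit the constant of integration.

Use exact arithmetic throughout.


The answer is 3*log(x) - log(x - 5).
Step 1. Decompose ∫((2*x - 15)/(x**2 - 5*x)) dx by partial fractions, (2*x - 15)/(x**2 - 5*x) = -1/(x - 5) + 3/x: now ∫(3/x) dx + ∫(-1/(x - 5)) dx.
Step 2. Evaluate the standard form [assuming x > 0]: now 3*log(x) + ∫(-1/(x - 5)) dx.
Step 3. Evaluate the standard form [assuming x > 5]: now 3*log(x) - log(x - 5).
Answer: 3*log(x) - log(x - 5).


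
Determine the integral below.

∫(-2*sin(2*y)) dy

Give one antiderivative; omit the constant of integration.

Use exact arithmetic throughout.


Answer: cos(2*y).


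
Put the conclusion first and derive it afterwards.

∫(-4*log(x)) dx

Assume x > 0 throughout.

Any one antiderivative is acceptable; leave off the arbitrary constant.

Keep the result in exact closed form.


The answer is -4*x*log(x) + 4*x.
Step 1. Integrate ∫(-4*log(x)) dx by parts with u = log(x), dv = (-4) dx, so v = -4*x [assuming x > 0]: now -4*x*log(x) + ∫(4) dx.
Step 2. Evaluate the standard form: now -4*x*log(x) + 4*x.
Answer: -4*x*log(x) + 4*x.


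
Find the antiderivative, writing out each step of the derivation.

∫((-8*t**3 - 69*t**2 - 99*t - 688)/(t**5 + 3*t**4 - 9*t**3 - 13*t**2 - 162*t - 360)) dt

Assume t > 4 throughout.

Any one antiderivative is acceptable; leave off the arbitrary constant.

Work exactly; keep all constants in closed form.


Step 1. Decompose ∫((-8*t**3 - 69*t**2 - 99*t - 688)/(t**5 + 3*t**4 - 9*t**3 - 13*t**2 - 162*t - 360)) dt by partial fractions, (-8*t**3 - 69*t**2 - 99*t - 688)/(t**5 + 3*t**4 - 9*t**3 - 13*t**2 - 162*t - 360) = 1/(t**2 + 9) - 1/(t + 5) + 3/(t + 2) - 2/(t - 4): now ∫(-2/(t - 4)) dt + ∫(3/(t + 2)) dt + ∫(-1/(t + 5)) dt + ∫(1/(t**2 + 9)) dt.
Step 2. Evaluate the standard form [assuming t > -5]: now -log(t + 5) + ∫(-2/(t - 4)) dt + ∫(3/(t + 2)) dt + ∫(1/(t**2 + 9)) dt.
Step 3. Evaluate the standard form [assuming t > -2]: now 3*log(t + 2) - log(t + 5) + ∫(-2/(t - 4)) dt + ∫(1/(t**2 + 9)) dt.
Step 4. Evaluate the standard form [assuming t > 4]: now -2*log(t - 4) + 3*log(t + 2) - log(t + 5) + ∫(1/(t**2 + 9)) dt.
Step 5. Evaluate the standard form: now -2*log(t - 4) + 3*log(t + 2) - log(t + 5) + atan(t/3)/3.
Answer: -2*log(t - 4) + 3*log(t + 2) - log(t + 5) + atan(t/3)/3.


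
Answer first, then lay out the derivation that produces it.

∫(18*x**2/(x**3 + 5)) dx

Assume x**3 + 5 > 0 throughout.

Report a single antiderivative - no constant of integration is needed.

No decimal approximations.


The answer is 6*log(x**3 + 5).
Step 1. Substitute u = x**3 + 5, turning ∫(18*x**2/(x**3 + 5)) dx into ∫(6/u) du: now ∫(6/u) du.
Step 2. Evaluate the standard form [assuming u > 0]: now 6*log(u).
Step 3. Substitute back u = x**3 + 5: now 6*log(x**3 + 5).
Answer: 6*log(x**3 + 5).


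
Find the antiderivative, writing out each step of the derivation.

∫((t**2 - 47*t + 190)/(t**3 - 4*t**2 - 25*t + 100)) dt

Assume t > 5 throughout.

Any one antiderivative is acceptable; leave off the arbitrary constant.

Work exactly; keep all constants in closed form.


Step 1. Decompose ∫((t**2 - 47*t + 190)/(t**3 - 4*t**2 - 25*t + 100)) dt by partial fractions, (t**2 - 47*t + 190)/(t**3 - 4*t**2 - 25*t + 100) = 5/(t + 5) - 2/(t - 4) - 2/(t - 5): now ∫(-2/(t - 5)) dt + ∫(-2/(t - 4)) dt + ∫(5/(t + 5)) dt.
Step 2. Evaluate the standard form [assuming t > -5]: now 5*log(t + 5) + ∫(-2/(t - 5)) dt + ∫(-2/(t - 4)) dt.
Step 3. Evaluate the standard form [assuming t > 4]: now -2*log(t - 4) + 5*log(t + 5) + ∫(-2/(t - 5)) dt.
Step 4. Evaluate the standard form [assuming t > 5]: now -2*log(t - 5) - 2*log(t - 4) + 5*log(t + 5).
Answer: -2*log(t - 5) - 2*log(t - 4) + 5*log(t + 5).


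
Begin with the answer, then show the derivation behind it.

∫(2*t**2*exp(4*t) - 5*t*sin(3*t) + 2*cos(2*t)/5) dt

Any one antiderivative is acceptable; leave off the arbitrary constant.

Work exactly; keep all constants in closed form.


The answer is t**2*exp(4*t)/2 - t*exp(4*t)/4 + 5*t*cos(3*t)/3 + exp(4*t)/16 + sin(2*t)/5 - 5*sin(3*t)/9.
Step 1. Rewrite: now ∫(-5*t*sin(3*t)) dt + ∫(2*t**2*exp(4*t)) dt + ∫(2*cos(2*t)/5) dt.
Step 2. Integrate ∫(-5*t*sin(3*t)) dt by parts with u = t, dv = (-5*sin(3*t)) dt, so v = 5*cos(3*t)/3: now 5*t*cos(3*t)/3 + ∫(2*t**2*exp(4*t)) dt + ∫(2*cos(2*t)/5) dt + ∫(-5*cos(3*t)/3) dt.
Step 3. Evaluate the standard form: now 5*t*cos(3*t)/3 - 5*sin(3*t)/9 + ∫(2*t**2*exp(4*t)) dt + ∫(2*cos(2*t)/5) dt.
Step 4. Evaluate the standard form: now 5*t*cos(3*t)/3 + sin(2*t)/5 - 5*sin(3*t)/9 + ∫(2*t**2*exp(4*t)) dt.
Step 5. Integrate ∫(2*t**2*exp(4*t)) dt by parts with u = t**2, dv = (2*exp(4*t)) dt, so v = exp(4*t)/2: now t**2*exp(4*t)/2 + 5*t*cos(3*t)/3 + sin(2*t)/5 - 5*sin(3*t)/9 + ∫(-t*exp(4*t)) dt.
Step 6. Integrate ∫(-t*exp(4*t)) dt by parts with u = t, dv = (-exp(4*t)) dt, so v = -exp(4*t)/4: now t**2*exp(4*t)/2 - t*exp(4*t)/4 + 5*t*cos(3*t)/3 + sin(2*t)/5 - 5*sin(3*t)/9 + ∫(exp(4*t)/4) dt.
Step 7. Evaluate the standard form: now t**2*exp(4*t)/2 - t*exp(4*t)/4 + 5*t*cos(3*t)/3 + exp(4*t)/16 + sin(2*t)/5 - 5*sin(3*t)/9.
Answer: t**2*exp(4*t)/2 - t*exp(4*t)/4 + 5*t*cos(3*t)/3 + exp(4*t)/16 + sin(2*t)/5 - 5*sin(3*t)/9.


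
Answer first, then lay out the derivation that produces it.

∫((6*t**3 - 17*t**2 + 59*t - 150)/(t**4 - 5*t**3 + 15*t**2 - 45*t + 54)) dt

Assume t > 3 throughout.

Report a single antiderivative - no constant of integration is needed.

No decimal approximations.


The answer is 2*log(t - 3) + 4*log(t - 2) - atan(t/3)/3.
Step 1. Decompose ∫((6*t**3 - 17*t**2 + 59*t - 150)/(t**4 - 5*t**3 + 15*t**2 - 45*t + 54)) dt by partial fractions, (6*t**3 - 17*t**2 + 59*t - 150)/(t**4 - 5*t**3 + 15*t**2 - 45*t + 54) = -1/(t**2 + 9) + 4/(t - 2) + 2/(t - 3): now ∫(2/(t - 3)) dt + ∫(4/(t - 2)) dt + ∫(-1/(t**2 + 9)) dt.
Step 2. Evaluate the standard form [assuming t > 2]: now 4*log(t - 2) + ∫(2/(t - 3)) dt + ∫(-1/(t**2 + 9)) dt.
Step 3. Evaluate the standard form [assuming t > 3]: now 2*log(t - 3) + 4*log(t - 2) + ∫(-1/(t**2 + 9)) dt.
Step 4. Evaluate the standard form: now 2*log(t - 3) + 4*log(t - 2) - atan(t/3)/3.
Answer: 2*log(t - 3) + 4*log(t - 2) - atan(t/3)/3.


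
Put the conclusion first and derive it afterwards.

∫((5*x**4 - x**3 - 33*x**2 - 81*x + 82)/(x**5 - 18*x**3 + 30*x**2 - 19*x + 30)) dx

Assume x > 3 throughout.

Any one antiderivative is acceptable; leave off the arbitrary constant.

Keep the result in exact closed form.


The answer is -log(x - 3) + 4*log(x - 2) + 2*log(x + 5) + 4*atan(x).
Step 1. Decompose ∫((5*x**4 - x**3 - 33*x**2 - 81*x + 82)/(x**5 - 18*x**3 + 30*x**2 - 19*x + 30)) dx by partial fractions, (5*x**4 - x**3 - 33*x**2 - 81*x + 82)/(x**5 - 18*x**3 + 30*x**2 - 19*x + 30) = 4/(x**2 + 1) + 2/(x + 5) + 4/(x - 2) - 1/(x - 3): now ∫(-1/(x - 3)) dx + ∫(4/(x - 2)) dx + ∫(2/(x + 5)) dx + ∫(4/(x**2 + 1)) dx.
Step 2. Evaluate the standard form [assuming x > 3]: now -log(x - 3) + ∫(4/(x - 2)) dx + ∫(2/(x + 5)) dx + ∫(4/(x**2 + 1)) dx.
Step 3. Evaluate the standard form [assuming x > -5]: now -log(x - 3) + 2*log(x + 5) + ∫(4/(x - 2)) dx + ∫(4/(x**2 + 1)) dx.
Step 4. Evaluate the standard form [assuming x > 2]: now -log(x - 3) + 4*log(x - 2) + 2*log(x + 5) + ∫(4/(x**2 + 1)) dx.
Step 5. Evaluate the standard form: now -log(x - 3) + 4*log(x - 2) + 2*log(x + 5) + 4*atan(x).
Answer: -log(x - 3) + 4*log(x - 2) + 2*log(x + 5) + 4*atan(x).


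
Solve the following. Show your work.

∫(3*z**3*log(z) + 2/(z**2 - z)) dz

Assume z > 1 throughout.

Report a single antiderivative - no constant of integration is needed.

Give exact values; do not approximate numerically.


Step 1. Rewrite: now ∫(3*z**3*log(z)) dz + ∫(2/(z**2 - z)) dz.
Step 2. Integrate ∫(3*z**3*log(z)) dz by parts with u = log(z), dv = (3*z**3) dz, so v = 3*z**4/4 [assuming z > 0]: now 3*z**4*log(z)/4 + ∫(-3*z**3/4) dz + ∫(2/(z**2 - z)) dz.
Step 3. Evaluate the standard form: now 3*z**4*log(z)/4 - 3*z**4/16 + ∫(2/(z**2 - z)) dz.
Step 4. Decompose ∫(2/(z**2 - z)) dz by partial fractions, 2/(z**2 - z) = 2/(z - 1) - 2/z: now 3*z**4*log(z)/4 - 3*z**4/16 + ∫(-2/z) dz + ∫(2/(z - 1)) dz.
Step 5. Evaluate the standard form [assuming z > 0]: now 3*z**4*log(z)/4 - 3*z**4/16 - 2*log(z) + ∫(2/(z - 1)) dz.
Step 6. Evaluate the standard form [assuming z > 1]: now 3*z**4*log(z)/4 - 3*z**4/16 - 2*log(z) + 2*log(z - 1).
Answer: 3*z**4*log(z)/4 - 3*z**4/16 - 2*log(z) + 2*log(z - 1).


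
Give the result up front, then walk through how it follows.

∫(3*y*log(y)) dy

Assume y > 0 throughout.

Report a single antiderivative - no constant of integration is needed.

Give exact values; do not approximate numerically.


The answer is 3*y**2*log(y)/2 - 3*y**2/4.
Step 1. Integrate ∫(3*y*log(y)) dy by parts with u = log(y), dv = (3*y) dy, so v = 3*y**2/2 [assuming y > 0]: now 3*y**2*log(y)/2 + ∫(-3*y/2) dy.
Step 2. Evaluate the standard form: now 3*y**2*log(y)/2 - 3*y**2/4.
Answer: 3*y**2*log(y)/2 - 3*y**2/4.


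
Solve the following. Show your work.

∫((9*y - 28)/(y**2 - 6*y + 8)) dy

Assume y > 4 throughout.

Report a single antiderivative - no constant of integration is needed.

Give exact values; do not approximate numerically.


Step 1. Decompose ∫((9*y - 28)/(y**2 - 6*y + 8)) dy by partial fractions, (9*y - 28)/(y**2 - 6*y + 8) = 5/(y - 2) + 4/(y - 4): now ∫(4/(y - 4)) dy + ∫(5/(y - 2)) dy.
Step 2. Evaluate the standard form [assuming y > 2]: now 5*log(y - 2) + ∫(4/(y - 4)) dy.
Step 3. Evaluate the standard form [assuming y > 4]: now 4*log(y - 4) + 5*log(y - 2).
Answer: 4*log(y - 4) + 5*log(y - 2).


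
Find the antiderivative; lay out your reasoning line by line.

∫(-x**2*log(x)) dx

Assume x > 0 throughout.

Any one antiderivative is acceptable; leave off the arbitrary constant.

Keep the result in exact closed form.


Step 1. Integrate ∫(-x**2*log(x)) dx by parts with u = log(x), dv = (-x**2) dx, so v = -x**3/3 [assuming x > 0]: now -x**3*log(x)/3 + ∫(x**2/3) dx.
Step 2. Evaluate the standard form: now -x**3*log(x)/3 + x**3/9.
Answer: -x**3*log(x)/3 + x**3/9.


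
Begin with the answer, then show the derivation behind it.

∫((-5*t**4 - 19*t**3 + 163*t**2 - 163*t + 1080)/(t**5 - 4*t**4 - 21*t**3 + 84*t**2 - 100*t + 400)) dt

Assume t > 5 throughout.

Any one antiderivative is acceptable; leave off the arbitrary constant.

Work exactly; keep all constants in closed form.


The answer is -4*log(t - 5) - 3*log(t - 4) + 2*log(t + 5) + 3*atan(t/2)/2.
Step 1. Decompose ∫((-5*t**4 - 19*t**3 + 163*t**2 - 163*t + 1080)/(t**5 - 4*t**4 - 21*t**3 + 84*t**2 - 100*t + 400)) dt by partial fractions, (-5*t**4 - 19*t**3 + 163*t**2 - 163*t + 1080)/(t**5 - 4*t**4 - 21*t**3 + 84*t**2 - 100*t + 400) = 3/(t**2 + 4) + 2/(t + 5) - 3/(t - 4) - 4/(t - 5): now ∫(-4/(t - 5)) dt + ∫(-3/(t - 4)) dt + ∫(2/(t + 5)) dt + ∫(3/(t**2 + 4)) dt.
Step 2. Evaluate the standard form [assuming t > 5]: now -4*log(t - 5) + ∫(-3/(t - 4)) dt + ∫(2/(t + 5)) dt + ∫(3/(t**2 + 4)) dt.
Step 3. Evaluate the standard form [assuming t > -5]: now -4*log(t - 5) + 2*log(t + 5) + ∫(-3/(t - 4)) dt + ∫(3/(t**2 + 4)) dt.
Step 4. Evaluate the standard form [assuming t > 4]: now -4*log(t - 5) - 3*log(t - 4) + 2*log(t + 5) + ∫(3/(t**2 + 4)) dt.
Step 5. Evaluate the standard form: now -4*log(t - 5) - 3*log(t - 4) + 2*log(t + 5) + 3*atan(t/2)/2.
Answer: -4*log(t - 5) - 3*log(t - 4) + 2*log(t + 5) + 3*atan(t/2)/2.


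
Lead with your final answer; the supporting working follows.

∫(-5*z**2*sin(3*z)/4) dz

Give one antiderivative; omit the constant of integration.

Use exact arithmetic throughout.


The answer is 5*z**2*cos(3*z)/12 - 5*z*sin(3*z)/18 - 5*cos(3*z)/54.
Step 1. Integrate ∫(-5*z**2*sin(3*z)/4) dz by parts with u = z**2, dv = (-5*sin(3*z)/4) dz, so v = 5*cos(3*z)/12: now 5*z**2*cos(3*z)/12 + ∫(-5*z*cos(3*z)/6) dz.
Step 2. Integrate ∫(-5*z*cos(3*z)/6) dz by parts with u = z, dv = (-5*cos(3*z)/6) dz, so v = -5*sin(3*z)/18: now 5*z**2*cos(3*z)/12 - 5*z*sin(3*z)/18 + ∫(5*sin(3*z)/18) dz.
Step 3. Evaluate the standard form: now 5*z**2*cos(3*z)/12 - 5*z*sin(3*z)/18 - 5*cos(3*z)/54.
Answer: 5*z**2*cos(3*z)/12 - 5*z*sin(3*z)/18 - 5*cos(3*z)/54.


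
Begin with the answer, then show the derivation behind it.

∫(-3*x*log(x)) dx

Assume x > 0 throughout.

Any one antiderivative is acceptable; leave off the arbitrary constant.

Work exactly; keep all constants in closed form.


The answer is -3*x**2*log(x)/2 + 3*x**2/4.
Step 1. Integrate ∫(-3*x*log(x)) dx by parts with u = log(x), dv = (-3*x) dx, so v = -3*x**2/2 [assuming x > 0]: now -3*x**2*log(x)/2 + ∫(3*x/2) dx.
Step 2. Evaluate the standard form: now -3*x**2*log(x)/2 + 3*x**2/4.
Answer: -3*x**2*log(x)/2 + 3*x**2/4.


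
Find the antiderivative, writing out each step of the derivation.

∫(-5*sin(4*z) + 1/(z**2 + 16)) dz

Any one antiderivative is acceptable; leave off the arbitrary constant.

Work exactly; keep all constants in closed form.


Step 1. Rewrite: now ∫(1/(z**2 + 16)) dz + ∫(-5*sin(4*z)) dz.
Step 2. Evaluate the standard form: now atan(z/4)/4 + ∫(-5*sin(4*z)) dz.
Step 3. Evaluate the standard form: now 5*cos(4*z)/4 + atan(z/4)/4.
Answer: 5*cos(4*z)/4 + atan(z/4)/4.


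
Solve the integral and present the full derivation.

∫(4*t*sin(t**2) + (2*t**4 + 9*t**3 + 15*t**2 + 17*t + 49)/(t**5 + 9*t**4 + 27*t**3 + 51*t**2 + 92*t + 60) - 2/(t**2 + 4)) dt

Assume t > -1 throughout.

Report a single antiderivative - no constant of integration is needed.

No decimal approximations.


Step 1. Rewrite: now ∫(4*t*sin(t**2)) dt + ∫((2*t**4 + 9*t**3 + 15*t**2 + 17*t + 49)/(t**5 + 9*t**4 + 27*t**3 + 51*t**2 + 92*t + 60)) dt + ∫(-2/(t**2 + 4)) dt.
Step 2. Evaluate the standard form: now -atan(t/2) + ∫(4*t*sin(t**2)) dt + ∫((2*t**4 + 9*t**3 + 15*t**2 + 17*t + 49)/(t**5 + 9*t**4 + 27*t**3 + 51*t**2 + 92*t + 60)) dt.
Step 3. Decompose ∫((2*t**4 + 9*t**3 + 15*t**2 + 17*t + 49)/(t**5 + 9*t**4 + 27*t**3 + 51*t**2 + 92*t + 60)) dt by partial fractions, (2*t**4 + 9*t**3 + 15*t**2 + 17*t + 49)/(t**5 + 9*t**4 + 27*t**3 + 51*t**2 + 92*t + 60) = -1/(t**2 + 4) + 2/(t + 5) - 1/(t + 3) + 1/(t + 1): now -atan(t/2) + ∫(4*t*sin(t**2)) dt + ∫(1/(t + 1)) dt + ∫(-1/(t + 3)) dt + ∫(2/(t + 5)) dt + ∫(-1/(t**2 + 4)) dt.
Step 4. Evaluate the standard form [assuming t > -3]: now -log(t + 3) - atan(t/2) + ∫(4*t*sin(t**2)) dt + ∫(1/(t + 1)) dt + ∫(2/(t + 5)) dt + ∫(-1/(t**2 + 4)) dt.
Step 5. Evaluate the standard form [assuming t > -1]: now log(t + 1) - log(t + 3) - atan(t/2) + ∫(4*t*sin(t**2)) dt + ∫(2/(t + 5)) dt + ∫(-1/(t**2 + 4)) dt.
Step 6. Evaluate the standard form [assuming t > -5]: now log(t + 1) - log(t + 3) + 2*log(t + 5) - atan(t/2) + ∫(4*t*sin(t**2)) dt + ∫(-1/(t**2 + 4)) dt.
Step 7. Evaluate the standard form: now log(t + 1) - log(t + 3) + 2*log(t + 5) - 3*atan(t/2)/2 + ∫(4*t*sin(t**2)) dt.
Step 8. Substitute u = t**2, turning ∫(4*t*sin(t**2)) dt into ∫(2*sin(u)) du: now log(t + 1) - log(t + 3) + 2*log(t + 5) - 3*atan(t/2)/2 + ∫(2*sin(u)) du.
Step 9. Evaluate the standard form: now log(t + 1) - log(t + 3) + 2*log(t + 5) - 2*cos(u) - 3*atan(t/2)/2.
Step 10. Substitute back u = t**2: now log(t + 1) - log(t + 3) + 2*log(t + 5) - 2*cos(t**2) - 3*atan(t/2)/2.
Answer: log(t + 1) - log(t + 3) + 2*log(t + 5) - 2*cos(t**2) - 3*atan(t/2)/2.
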